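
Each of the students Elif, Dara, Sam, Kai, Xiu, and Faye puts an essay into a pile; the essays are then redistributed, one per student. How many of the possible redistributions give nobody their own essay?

265

Let Aᵢ be the assignments in which student i gets their own essay. We want the size of the complement of A₁∪…∪A_6.
By inclusion–exclusion this is Σ_{j=0}^{6} (−1)^j C(6,j)·(6−j)!.
Computing: 720 − 720 + 360 − 120 + 30 − 6 + 1 = 265.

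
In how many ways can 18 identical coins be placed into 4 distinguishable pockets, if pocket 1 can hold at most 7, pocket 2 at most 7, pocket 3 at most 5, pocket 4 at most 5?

Without the upper bounds there are C(21,3) = 1330 ways to split 18 among 4 pockets.
Subtract solutions that violate a single cap (substitute x_i' = x_i − (cap_i+1)): x_1 ≥ 8 gives C(13,3) = 286; x_2 ≥ 8 gives C(13,3) = 286; x_3 ≥ 6 gives C(15,3) = 455; x_4 ≥ 6 gives C(15,3) = 455. Together 1482.
Add back pairs where two caps are both exceeded: 10 + 35 + 35 + 35 + 35 + 84 = 234.
By inclusion–exclusion the count is 1330 − 1482 + 234 = 82.

82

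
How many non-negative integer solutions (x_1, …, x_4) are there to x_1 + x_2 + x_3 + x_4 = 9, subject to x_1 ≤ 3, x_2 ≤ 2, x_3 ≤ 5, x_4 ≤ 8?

Without the upper bounds there are C(12,3) = 220 ways to split 9 among 4 variables.
Subtract solutions that violate a single cap (substitute x_i' = x_i − (cap_i+1)): x_1 ≥ 4 gives C(8,3) = 56; x_2 ≥ 3 gives C(9,3) = 84; x_3 ≥ 6 gives C(6,3) = 20; x_4 ≥ 9 gives C(3,3) = 1. Together 161.
Add back pairs where two caps are both exceeded: 10 + 0 + 0 + 1 + 0 + 0 = 11.
By inclusion–exclusion the count is 220 − 161 + 11 = 70.

70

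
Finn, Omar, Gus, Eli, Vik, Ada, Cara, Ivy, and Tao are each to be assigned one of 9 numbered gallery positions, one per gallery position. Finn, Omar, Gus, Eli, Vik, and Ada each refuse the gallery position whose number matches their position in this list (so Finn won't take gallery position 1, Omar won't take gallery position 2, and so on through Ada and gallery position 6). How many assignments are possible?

183822

Let Aᵢ (for 1 ≤ i ≤ 6) be the placements that put person i in their forbidden gallery position. Any j of these fix j positions, leaving (9−j)! ways to fill the rest, and there are C(6,j) ways to pick which j.
By inclusion–exclusion, the number of valid placements is Σ_{j=0}^{6} (−1)^j C(6,j)·(9−j)!.
Computing: 362880 − 241920 + 75600 − 14400 + 1800 − 144 + 6 = 183822.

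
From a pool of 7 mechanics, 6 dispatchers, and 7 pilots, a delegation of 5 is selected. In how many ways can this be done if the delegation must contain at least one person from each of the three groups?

10976

Unrestricted: C(20,5) = 15504 ways to pick any 5 of the 20.
Subtract selections that omit an entire group: no mechanics → C(13,5) = 1287; no dispatchers → C(14,5) = 2002; no pilots → C(13,5) = 1287.
Add back selections omitting two groups (i.e. drawn from a single group): C(7,5) + C(6,5) + C(7,5) = 48.
By inclusion–exclusion: 15504 − 4576 + 48 = 10976.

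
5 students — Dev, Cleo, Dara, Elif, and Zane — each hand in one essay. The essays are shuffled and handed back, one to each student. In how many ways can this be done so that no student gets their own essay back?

44

Let Aᵢ be the assignments in which student i gets their own essay. We want the size of the complement of A₁∪…∪A_5.
By inclusion–exclusion this is Σ_{j=0}^{5} (−1)^j C(5,j)·(5−j)!.
Computing: 120 − 120 + 60 − 20 + 5 − 1 = 44.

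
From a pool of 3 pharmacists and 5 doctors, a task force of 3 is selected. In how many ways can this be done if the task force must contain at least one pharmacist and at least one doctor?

Total 3-person selections from all 8: C(8,3) = 56.
Subtract selections that omit an entire group: no pharmacists → C(5,3) = 10; no doctors → C(3,3) = 1.
Both groups omitted at once is impossible, so 56 − 11 = 45.

45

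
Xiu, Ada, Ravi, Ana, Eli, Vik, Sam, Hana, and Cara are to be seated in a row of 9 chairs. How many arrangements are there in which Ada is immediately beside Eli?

80640

Treat {Ada, Eli} as a single unit. There are 8 units to order, and the pair itself can be ordered 2 ways.
That gives 2 × 8! = 2 × 40320 = 80640.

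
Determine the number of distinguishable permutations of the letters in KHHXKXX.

KHHXKXX has 7 letters with H appearing twice, K appearing twice, and X appearing 3 times.
The number of distinct arrangements is 7!/(3!·2!·2!) = 5040/24 = 210.

210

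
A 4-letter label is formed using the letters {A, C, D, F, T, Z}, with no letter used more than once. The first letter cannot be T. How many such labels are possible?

The first letter has 6−1 = 5 choices (anything except T).
The remaining 3 letters are filled from the other 5 symbols without repetition: 5 × 4 × 3 = 60.
Total: 5 × 60 = 300.

300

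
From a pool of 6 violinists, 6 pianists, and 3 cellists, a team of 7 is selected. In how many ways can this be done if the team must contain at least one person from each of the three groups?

Unrestricted: C(15,7) = 6435 ways to pick any 7 of the 15.
Subtract selections that omit an entire group: no violinists → C(9,7) = 36; no pianists → C(9,7) = 36; no cellists → C(12,7) = 792.
Add back selections omitting two groups (i.e. drawn from a single group): C(6,7) + C(6,7) + C(3,7) = 0.
By inclusion–exclusion: 6435 − 864 + 0 = 5571.

5571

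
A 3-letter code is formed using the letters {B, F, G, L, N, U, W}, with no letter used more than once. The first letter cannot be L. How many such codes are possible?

The first letter has 7−1 = 6 choices (anything except L).
The remaining 2 letters are filled from the other 6 symbols without repetition: 6 × 5 = 30.
Total: 6 × 30 = 180.

180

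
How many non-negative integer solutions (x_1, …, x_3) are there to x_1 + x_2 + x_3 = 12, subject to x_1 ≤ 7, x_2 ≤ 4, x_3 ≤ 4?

10

By stars and bars, unrestricted non-negative solutions to x_1+…+x_3 = 12 number C(12+2,2) = 91.
Subtract solutions that violate a single cap (substitute x_i' = x_i − (cap_i+1)): x_1 ≥ 8 gives C(6,2) = 15; x_2 ≥ 5 gives C(9,2) = 36; x_3 ≥ 5 gives C(9,2) = 36. Together 87.
Add back pairs where two caps are both exceeded: 0 + 0 + 6 = 6.
By inclusion–exclusion the count is 91 − 87 + 6 = 10.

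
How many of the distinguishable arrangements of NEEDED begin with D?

With the first slot taken by D, it remains to arrange the other 5 letters (NEEED).
Those 5 letters have E appearing 3 times, giving (5)!/(3!) = 20.

20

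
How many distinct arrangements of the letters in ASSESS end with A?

With the last slot taken by A, it remains to arrange the other 5 letters (SSESS).
Those 5 letters have S appearing 4 times, giving (5)!/(4!) = 5.

5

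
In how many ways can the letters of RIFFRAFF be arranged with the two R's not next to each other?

Total arrangements of RIFFRAFF: 8!/(4!·2!) = 840.
If the two R's are adjacent, glue them into one block, leaving 7 items to arrange: (7)!/(4!) = 210 ways.
Hence 840 − 210 = 630.

630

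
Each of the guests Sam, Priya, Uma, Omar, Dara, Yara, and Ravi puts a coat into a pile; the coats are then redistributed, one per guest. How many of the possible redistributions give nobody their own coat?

1854

Count assignments avoiding every fixed point. For any j of the 7 guests fixed to their own coat, the other 7−j can be arranged in (7−j)! ways.
By inclusion–exclusion this is Σ_{j=0}^{7} (−1)^j C(7,j)·(7−j)!.
Computing: 5040 − 5040 + 2520 − 840 + 210 − 42 + 7 − 1 = 1854.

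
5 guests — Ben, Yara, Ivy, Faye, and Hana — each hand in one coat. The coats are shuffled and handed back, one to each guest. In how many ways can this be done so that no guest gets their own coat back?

Count assignments avoiding every fixed point. For any j of the 5 guests fixed to their own coat, the other 5−j can be arranged in (5−j)! ways.
By inclusion–exclusion this is Σ_{j=0}^{5} (−1)^j C(5,j)·(5−j)!.
Computing: 120 − 120 + 60 − 20 + 5 − 1 = 44.

44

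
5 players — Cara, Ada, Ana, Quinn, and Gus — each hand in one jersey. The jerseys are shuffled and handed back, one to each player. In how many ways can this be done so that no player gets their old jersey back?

Count assignments avoiding every fixed point. For any j of the 5 players fixed to their old jersey, the other 5−j can be arranged in (5−j)! ways.
By inclusion–exclusion this is Σ_{j=0}^{5} (−1)^j C(5,j)·(5−j)!.
Computing: 120 − 120 + 60 − 20 + 5 − 1 = 44.

44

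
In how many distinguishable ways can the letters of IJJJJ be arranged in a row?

Letter multiplicities in IJJJJ: I×1, J×4.
The number of distinct arrangements is 5!/(4!) = 120/24 = 5.

5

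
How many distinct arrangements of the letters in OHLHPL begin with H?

Fix H in the first position and arrange the remaining 5 letters.
Those 5 letters have L appearing twice, giving (5)!/(2!) = 60.

60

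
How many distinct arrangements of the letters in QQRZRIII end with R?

420

Fix R in the last position and arrange the remaining 7 letters.
Those 7 letters have I appearing 3 times and Q appearing twice, giving (7)!/(3!·2!) = 420.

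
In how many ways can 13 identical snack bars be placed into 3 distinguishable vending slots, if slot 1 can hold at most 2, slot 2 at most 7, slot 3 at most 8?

12

Ignoring the caps, the number of non-negative solutions to x_1+…+x_3 = 13 is C(15,2) = 105.
Subtract solutions that violate a single cap (substitute x_i' = x_i − (cap_i+1)): x_1 ≥ 3 gives C(12,2) = 66; x_2 ≥ 8 gives C(7,2) = 21; x_3 ≥ 9 gives C(6,2) = 15. Together 102.
Add back pairs where two caps are both exceeded: 6 + 3 + 0 = 9.
By inclusion–exclusion the count is 105 − 102 + 9 = 12.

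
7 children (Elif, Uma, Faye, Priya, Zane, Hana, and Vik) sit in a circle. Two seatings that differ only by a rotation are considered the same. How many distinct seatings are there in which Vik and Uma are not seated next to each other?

480

Without the restriction there are (6)! = 720 seatings.
Those with Vik next to Uma: fuse the pair into one unit and seat 6 units around a circle — 2·(5)! = 240.
Subtracting, 720 − 240 = 480.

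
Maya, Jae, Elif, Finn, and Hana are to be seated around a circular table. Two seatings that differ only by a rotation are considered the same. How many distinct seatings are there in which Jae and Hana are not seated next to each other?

All circular seatings of 5 people number (4)! = 24.
Seatings with Jae beside Hana: treat them as a block with 2 internal orders, giving 2 × (3)! = 12.
Subtracting, 24 − 12 = 12.

12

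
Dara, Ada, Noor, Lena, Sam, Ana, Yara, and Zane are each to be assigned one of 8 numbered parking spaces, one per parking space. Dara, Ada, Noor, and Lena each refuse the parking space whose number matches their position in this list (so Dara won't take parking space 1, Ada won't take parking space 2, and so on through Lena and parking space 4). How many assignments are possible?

24024

Let Aᵢ (for 1 ≤ i ≤ 4) be the placements that put person i in their forbidden parking space. Any j of these fix j positions, leaving (8−j)! ways to fill the rest, and there are C(4,j) ways to pick which j.
By inclusion–exclusion, the number of valid placements is Σ_{j=0}^{4} (−1)^j C(4,j)·(8−j)!.
Computing: 40320 − 20160 + 4320 − 480 + 24 = 24024.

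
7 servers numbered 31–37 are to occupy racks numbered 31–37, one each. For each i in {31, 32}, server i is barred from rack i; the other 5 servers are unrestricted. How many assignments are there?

3720

Let Aᵢ (for i ∈ {31, 32}) be the placements that put server i in its forbidden rack. Any j of these fix j positions, leaving (7−j)! ways to fill the rest, and there are C(2,j) ways to pick which j.
By inclusion–exclusion, the number of valid placements is Σ_{j=0}^{2} (−1)^j C(2,j)·(7−j)!.
Computing: 5040 − 1440 + 120 = 3720.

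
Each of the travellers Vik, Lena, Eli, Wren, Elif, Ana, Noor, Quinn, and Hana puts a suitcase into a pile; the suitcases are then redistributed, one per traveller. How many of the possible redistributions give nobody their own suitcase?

Let Aᵢ be the assignments in which traveller i gets their own suitcase. We want the size of the complement of A₁∪…∪A_9.
By inclusion–exclusion this is Σ_{j=0}^{9} (−1)^j C(9,j)·(9−j)!.
Computing: 362880 − 362880 + 181440 − 60480 + 15120 − 3024 + 504 − 72 + 9 − 1 = 133496.

133496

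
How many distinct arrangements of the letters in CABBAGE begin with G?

180

Fix G in the first position and arrange the remaining 6 letters.
Those 6 letters have A appearing twice and B appearing twice, giving (6)!/(2!·2!) = 180.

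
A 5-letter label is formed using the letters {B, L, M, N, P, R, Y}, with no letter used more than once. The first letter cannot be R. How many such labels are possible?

2160

The first letter has 7−1 = 6 choices (anything except R).
The remaining 4 letters are filled from the other 6 symbols without repetition: 6 × 5 × 4 × 3 = 360.
Total: 6 × 360 = 2160.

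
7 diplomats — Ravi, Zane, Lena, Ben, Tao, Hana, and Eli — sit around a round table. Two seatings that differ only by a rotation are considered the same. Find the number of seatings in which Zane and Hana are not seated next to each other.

480

Without the restriction there are (6)! = 720 seatings.
Those with Zane next to Hana: fuse the pair into one unit and seat 6 units around a circle — 2·(5)! = 240.
Subtracting, 720 − 240 = 480.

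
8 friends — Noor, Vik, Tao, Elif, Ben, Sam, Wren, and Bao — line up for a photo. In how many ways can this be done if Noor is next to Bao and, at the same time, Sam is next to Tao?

2880

Treat {Noor,Bao} as one block (2 orders) and {Sam,Tao} as another (2 orders).
That leaves 6 units to arrange: 2 × 2 × 6! = 4 × 720 = 2880.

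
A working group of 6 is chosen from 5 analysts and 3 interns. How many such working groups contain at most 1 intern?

Split by how many interns are chosen (0 through 1).
Sum: C(3,0)·C(5,6) + C(3,1)·C(5,5) = 0 + 3 = 3.

3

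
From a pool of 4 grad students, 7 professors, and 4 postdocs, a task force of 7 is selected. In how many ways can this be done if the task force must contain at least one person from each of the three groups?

Total 7-person selections from all 15: C(15,7) = 6435.
Subtract selections that omit an entire group: no grad students → C(11,7) = 330; no professors → C(8,7) = 8; no postdocs → C(11,7) = 330.
Add back selections omitting two groups (i.e. drawn from a single group): C(4,7) + C(7,7) + C(4,7) = 1.
By inclusion–exclusion: 6435 − 668 + 1 = 5768.

5768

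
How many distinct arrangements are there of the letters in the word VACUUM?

VACUUM has 6 letters with U appearing twice.
Dividing 6! = 720 by 2! = 2 for the repeated letters gives 360.

360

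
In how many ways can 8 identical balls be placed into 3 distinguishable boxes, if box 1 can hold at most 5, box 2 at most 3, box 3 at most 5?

By stars and bars, unrestricted non-negative solutions to x_1+…+x_3 = 8 number C(8+2,2) = 45.
Subtract solutions that violate a single cap (substitute x_i' = x_i − (cap_i+1)): x_1 ≥ 6 gives C(4,2) = 6; x_2 ≥ 4 gives C(6,2) = 15; x_3 ≥ 6 gives C(4,2) = 6. Together 27.
No two caps can be exceeded simultaneously, so the pair terms are all 0.
By inclusion–exclusion the count is 45 − 27 + 0 = 18.

18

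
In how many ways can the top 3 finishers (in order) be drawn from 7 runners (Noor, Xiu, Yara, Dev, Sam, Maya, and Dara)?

This is an ordered selection of 3 from 7: P(7,3).
That gives 7 × 6 × 5 = 210.

210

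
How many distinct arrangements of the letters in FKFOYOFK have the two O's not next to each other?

1260

There are 8!/(3!·2!·2!) = 1680 arrangements of FKFOYOFK in total.
Arrangements with the O's together: treat OO as one letter, giving (7)!/(3!·2!) = 420.
Hence 1680 − 420 = 1260.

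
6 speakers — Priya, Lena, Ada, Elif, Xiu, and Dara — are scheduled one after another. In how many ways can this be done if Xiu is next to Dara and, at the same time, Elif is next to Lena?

Treat {Xiu,Dara} as one block (2 orders) and {Elif,Lena} as another (2 orders).
That leaves 4 units to arrange: 2 × 2 × 4! = 4 × 24 = 96.

96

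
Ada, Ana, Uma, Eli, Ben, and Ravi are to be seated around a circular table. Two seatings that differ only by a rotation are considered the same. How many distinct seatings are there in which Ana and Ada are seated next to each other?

48

Treat {Ana, Ada} as one unit (2 internal orders) and seat the resulting 5 units around the table: (4)! circular arrangements.
So 2 × (4)! = 2 × 24 = 48.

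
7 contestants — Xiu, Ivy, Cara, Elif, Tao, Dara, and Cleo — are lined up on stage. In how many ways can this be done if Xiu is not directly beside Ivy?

Of the 7! = 5040 arrangements, those with Xiu and Ivy adjacent number 2 × 6! = 1440 (treat the pair as a block with 2 internal orders).
Complementary counting: 5040 − 1440 = 3600.

3600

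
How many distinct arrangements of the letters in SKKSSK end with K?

10

With the last slot taken by K, it remains to arrange the other 5 letters (SKSSK).
Those 5 letters have K appearing twice and S appearing 3 times, giving (5)!/(3!·2!) = 10.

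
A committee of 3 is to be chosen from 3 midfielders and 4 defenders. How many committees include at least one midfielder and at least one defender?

Total 3-person selections from all 7: C(7,3) = 35.
Selections missing a whole group: no midfielders → C(4,3) = 4; no defenders → C(3,3) = 1.
Both groups omitted at once is impossible, so 35 − 5 = 30.

30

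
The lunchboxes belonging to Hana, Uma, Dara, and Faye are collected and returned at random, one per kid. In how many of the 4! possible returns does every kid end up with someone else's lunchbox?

This is the derangement count D_4: permutations of 4 items with no fixed point.
By inclusion–exclusion this is Σ_{j=0}^{4} (−1)^j C(4,j)·(4−j)!.
Computing: 24 − 24 + 12 − 4 + 1 = 9.

9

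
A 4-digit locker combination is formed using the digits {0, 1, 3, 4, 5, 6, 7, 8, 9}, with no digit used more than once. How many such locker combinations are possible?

3024

This is a permutation of 4 out of 9: P(9,4) = 9!/5!.
That product is 9 × 8 × 7 × 6 = 3024.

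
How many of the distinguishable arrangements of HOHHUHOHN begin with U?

168

Fix U in the first position and arrange the remaining 8 letters.
Those 8 letters have H appearing 5 times and O appearing twice, giving (8)!/(5!·2!) = 168.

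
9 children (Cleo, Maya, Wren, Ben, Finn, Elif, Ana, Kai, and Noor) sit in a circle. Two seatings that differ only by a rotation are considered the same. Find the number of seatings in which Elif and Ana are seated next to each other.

10080

Treat {Elif, Ana} as one unit (2 internal orders) and seat the resulting 8 units around the table: (7)! circular arrangements.
So 2 × (7)! = 2 × 5040 = 10080.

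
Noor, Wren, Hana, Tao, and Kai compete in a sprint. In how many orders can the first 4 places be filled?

120

This is an ordered selection of 4 from 5: P(5,4).
That gives 5 × 4 × 3 × 2 = 120.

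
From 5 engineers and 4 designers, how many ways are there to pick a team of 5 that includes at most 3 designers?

121

Split by how many designers are chosen (0 through 3).
Sum: C(4,0)·C(5,5) + C(4,1)·C(5,4) + C(4,2)·C(5,3) + C(4,3)·C(5,2) = 1 + 20 + 60 + 40 = 121.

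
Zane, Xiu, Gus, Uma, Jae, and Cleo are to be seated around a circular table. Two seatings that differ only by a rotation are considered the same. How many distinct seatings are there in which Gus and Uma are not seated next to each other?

72

All circular seatings of 6 people number (5)! = 120.
Seatings with Gus beside Uma: treat them as a block with 2 internal orders, giving 2 × (4)! = 48.
Subtracting, 120 − 48 = 72.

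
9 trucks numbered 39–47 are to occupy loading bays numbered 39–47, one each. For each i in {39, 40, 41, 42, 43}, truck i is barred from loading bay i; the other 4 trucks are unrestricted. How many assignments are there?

205056

Let Aᵢ (for 39 ≤ i ≤ 43) be the placements that put truck i in its forbidden loading bay. Any j of these fix j positions, leaving (9−j)! ways to fill the rest, and there are C(5,j) ways to pick which j.
By inclusion–exclusion, the number of valid placements is Σ_{j=0}^{5} (−1)^j C(5,j)·(9−j)!.
Computing: 362880 − 201600 + 50400 − 7200 + 600 − 24 = 205056.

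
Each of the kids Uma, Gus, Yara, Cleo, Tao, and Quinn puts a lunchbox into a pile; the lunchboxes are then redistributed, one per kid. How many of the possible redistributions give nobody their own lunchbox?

Let Aᵢ be the assignments in which kid i gets their own lunchbox. We want the size of the complement of A₁∪…∪A_6.
By inclusion–exclusion this is Σ_{j=0}^{6} (−1)^j C(6,j)·(6−j)!.
Computing: 720 − 720 + 360 − 120 + 30 − 6 + 1 = 265.

265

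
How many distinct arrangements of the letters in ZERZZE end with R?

Fix R in the last position and arrange the remaining 5 letters.
Those 5 letters have E appearing twice and Z appearing 3 times, giving (5)!/(3!·2!) = 10.

10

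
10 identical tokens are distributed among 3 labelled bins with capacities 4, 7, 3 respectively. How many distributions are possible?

Ignoring the caps, the number of non-negative solutions to x_1+…+x_3 = 10 is C(12,2) = 66.
Subtract solutions that violate a single cap (substitute x_i' = x_i − (cap_i+1)): x_1 ≥ 5 gives C(7,2) = 21; x_2 ≥ 8 gives C(4,2) = 6; x_3 ≥ 4 gives C(8,2) = 28. Together 55.
Add back pairs where two caps are both exceeded: 0 + 3 + 0 = 3.
By inclusion–exclusion the count is 66 − 55 + 3 = 14.

14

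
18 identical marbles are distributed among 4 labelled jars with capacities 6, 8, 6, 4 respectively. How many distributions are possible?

80

Ignoring the caps, the number of non-negative solutions to x_1+…+x_4 = 18 is C(21,3) = 1330.
Subtract solutions that violate a single cap (substitute x_i' = x_i − (cap_i+1)): x_1 ≥ 7 gives C(14,3) = 364; x_2 ≥ 9 gives C(12,3) = 220; x_3 ≥ 7 gives C(14,3) = 364; x_4 ≥ 5 gives C(16,3) = 560. Together 1508.
Add back pairs where two caps are both exceeded: 10 + 35 + 84 + 10 + 35 + 84 = 258.
By inclusion–exclusion the count is 1330 − 1508 + 258 = 80.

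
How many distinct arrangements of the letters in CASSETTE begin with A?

630

With the first slot taken by A, it remains to arrange the other 7 letters (CSSETTE).
Those 7 letters have E appearing twice, S appearing twice, and T appearing twice, giving (7)!/(2!·2!·2!) = 630.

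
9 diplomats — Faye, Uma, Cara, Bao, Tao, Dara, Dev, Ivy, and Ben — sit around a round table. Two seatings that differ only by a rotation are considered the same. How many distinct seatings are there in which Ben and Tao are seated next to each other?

10080

Glue Ben and Tao into a block (2 internal orders). Seating 8 units around a circle gives (7)! arrangements.
So 2 × (7)! = 2 × 5040 = 10080.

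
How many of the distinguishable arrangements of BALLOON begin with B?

180

Fix B in the first position and arrange the remaining 6 letters.
Those 6 letters have L appearing twice and O appearing twice, giving (6)!/(2!·2!) = 180.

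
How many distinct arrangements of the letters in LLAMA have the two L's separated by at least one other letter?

18

Total arrangements of LLAMA: 5!/(2!·2!) = 30.
Arrangements with the L's together: treat LL as one letter, giving (4)!/(2!) = 12.
Hence 30 − 12 = 18.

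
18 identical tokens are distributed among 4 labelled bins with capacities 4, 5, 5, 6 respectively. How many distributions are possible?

Without the upper bounds there are C(21,3) = 1330 ways to split 18 among 4 bins.
Subtract solutions that violate a single cap (substitute x_i' = x_i − (cap_i+1)): x_1 ≥ 5 gives C(16,3) = 560; x_2 ≥ 6 gives C(15,3) = 455; x_3 ≥ 6 gives C(15,3) = 455; x_4 ≥ 7 gives C(14,3) = 364. Together 1834.
Add back pairs where two caps are both exceeded: 120 + 120 + 84 + 84 + 56 + 56 = 520.
Subtract triples: 4 + 1 + 1 + 0 = 6.
By inclusion–exclusion the count is 1330 − 1834 + 520 − 6 = 10.

10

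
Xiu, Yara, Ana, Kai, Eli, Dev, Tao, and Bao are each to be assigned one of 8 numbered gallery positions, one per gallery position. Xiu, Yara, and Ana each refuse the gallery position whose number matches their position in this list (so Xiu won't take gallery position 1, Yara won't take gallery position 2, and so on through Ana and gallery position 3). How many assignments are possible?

27240

Let Aᵢ (for i ∈ {1, 2, 3}) be the placements that put person i in their forbidden gallery position. Any j of these fix j positions, leaving (8−j)! ways to fill the rest, and there are C(3,j) ways to pick which j.
By inclusion–exclusion, the number of valid placements is Σ_{j=0}^{3} (−1)^j C(3,j)·(8−j)!.
Computing: 40320 − 15120 + 2160 − 120 = 27240.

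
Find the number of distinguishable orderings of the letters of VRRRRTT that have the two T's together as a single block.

30

Treat the 2 copies of T as a single block. The multiset to arrange is then {TT, R, R, R, R, V}, 6 items in all.
That gives (6)!/(4!) = 30 arrangements.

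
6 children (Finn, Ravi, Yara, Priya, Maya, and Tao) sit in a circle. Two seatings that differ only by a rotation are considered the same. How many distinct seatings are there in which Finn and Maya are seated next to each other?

48

Glue Finn and Maya into a block (2 internal orders). Seating 5 units around a circle gives (4)! arrangements.
So 2 × (4)! = 2 × 24 = 48.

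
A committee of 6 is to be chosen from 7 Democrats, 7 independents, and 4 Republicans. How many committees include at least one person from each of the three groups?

14651

Total 6-person selections from all 18: C(18,6) = 18564.
Selections missing a whole group: no Democrats → C(11,6) = 462; no independents → C(11,6) = 462; no Republicans → C(14,6) = 3003.
Add back selections omitting two groups (i.e. drawn from a single group): C(7,6) + C(7,6) + C(4,6) = 14.
By inclusion–exclusion: 18564 − 3927 + 14 = 14651.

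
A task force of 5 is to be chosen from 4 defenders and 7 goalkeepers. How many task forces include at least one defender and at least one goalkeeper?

441

Unrestricted: C(11,5) = 462 ways to pick any 5 of the 11.
Subtract selections that omit an entire group: no defenders → C(7,5) = 21; no goalkeepers → C(4,5) = 0.
Both groups omitted at once is impossible, so 462 − 21 = 441.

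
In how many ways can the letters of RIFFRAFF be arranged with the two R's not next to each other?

630

There are 8!/(4!·2!) = 840 arrangements of RIFFRAFF in total.
If the two R's are adjacent, glue them into one block, leaving 7 items to arrange: (7)!/(4!) = 210 ways.
Hence 840 − 210 = 630.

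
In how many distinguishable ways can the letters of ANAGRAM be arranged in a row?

840

The 7 letters of ANAGRAM have repeats: A appearing 3 times.
Dividing 7! = 5040 by 3! = 6 for the repeated letters gives 840.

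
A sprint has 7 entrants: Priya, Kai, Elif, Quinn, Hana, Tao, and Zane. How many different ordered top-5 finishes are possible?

2520

This is an ordered selection of 5 from 7: P(7,5).
That gives 7 × 6 × 5 × 4 × 3 = 2520.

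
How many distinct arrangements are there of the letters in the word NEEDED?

60

Letter multiplicities in NEEDED: D×2, E×3, N×1.
The number of distinct arrangements is 6!/(3!·2!) = 720/12 = 60.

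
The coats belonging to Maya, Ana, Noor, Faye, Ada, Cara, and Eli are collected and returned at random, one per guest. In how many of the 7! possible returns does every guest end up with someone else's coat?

1854

Count assignments avoiding every fixed point. For any j of the 7 guests fixed to their own coat, the other 7−j can be arranged in (7−j)! ways.
By inclusion–exclusion this is Σ_{j=0}^{7} (−1)^j C(7,j)·(7−j)!.
Computing: 5040 − 5040 + 2520 − 840 + 210 − 42 + 7 − 1 = 1854.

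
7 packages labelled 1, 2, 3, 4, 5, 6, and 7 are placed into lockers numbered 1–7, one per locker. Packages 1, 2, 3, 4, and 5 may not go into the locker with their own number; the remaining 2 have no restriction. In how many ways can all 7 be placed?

2428

Let Aᵢ (for 1 ≤ i ≤ 5) be the placements that put package i in its forbidden locker. Any j of these fix j positions, leaving (7−j)! ways to fill the rest, and there are C(5,j) ways to pick which j.
By inclusion–exclusion, the number of valid placements is Σ_{j=0}^{5} (−1)^j C(5,j)·(7−j)!.
Computing: 5040 − 3600 + 1200 − 240 + 30 − 2 = 2428.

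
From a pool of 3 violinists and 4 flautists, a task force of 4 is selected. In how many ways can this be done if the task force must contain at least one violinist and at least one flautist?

34

With no constraint there are C(7,4) = 35 possible selections.
Selections missing a whole group: no violinists → C(4,4) = 1; no flautists → C(3,4) = 0.
Both groups omitted at once is impossible, so 35 − 1 = 34.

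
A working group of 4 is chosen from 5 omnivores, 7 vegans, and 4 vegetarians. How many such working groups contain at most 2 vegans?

Split by how many vegans are chosen (0 through 2).
Sum: C(7,0)·C(9,4) + C(7,1)·C(9,3) + C(7,2)·C(9,2) = 126 + 588 + 756 = 1470.

1470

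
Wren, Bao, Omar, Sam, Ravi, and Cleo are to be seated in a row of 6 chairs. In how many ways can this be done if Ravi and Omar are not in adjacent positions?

Of the 6! = 720 arrangements, those with Ravi and Omar adjacent number 2 × 5! = 240 (treat the pair as a block with 2 internal orders).
So 720 − 240 = 480 arrangements keep them apart.

480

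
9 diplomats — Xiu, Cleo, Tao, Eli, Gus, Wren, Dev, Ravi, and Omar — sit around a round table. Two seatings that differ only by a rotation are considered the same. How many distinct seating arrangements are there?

Seat Xiu anywhere (absorbing the rotational symmetry), then permute the other 8: (8)! = 40320.

40320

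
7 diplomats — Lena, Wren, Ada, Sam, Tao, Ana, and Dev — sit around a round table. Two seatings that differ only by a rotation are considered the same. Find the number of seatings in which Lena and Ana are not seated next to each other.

All circular seatings of 7 people number (6)! = 720.
Those with Lena next to Ana: fuse the pair into one unit and seat 6 units around a circle — 2·(5)! = 240.
Subtracting, 720 − 240 = 480.

480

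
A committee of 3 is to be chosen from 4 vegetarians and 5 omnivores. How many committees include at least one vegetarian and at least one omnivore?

70

With no constraint there are C(9,3) = 84 possible selections.
Selections missing a whole group: no vegetarians → C(5,3) = 10; no omnivores → C(4,3) = 4.
Both groups omitted at once is impossible, so 84 − 14 = 70.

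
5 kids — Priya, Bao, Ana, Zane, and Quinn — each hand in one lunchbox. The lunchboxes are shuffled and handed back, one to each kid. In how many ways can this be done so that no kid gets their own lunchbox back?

Let Aᵢ be the assignments in which kid i gets their own lunchbox. We want the size of the complement of A₁∪…∪A_5.
By inclusion–exclusion this is Σ_{j=0}^{5} (−1)^j C(5,j)·(5−j)!.
Computing: 120 − 120 + 60 − 20 + 5 − 1 = 44.

44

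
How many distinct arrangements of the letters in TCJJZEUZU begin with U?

10080

With the first slot taken by U, it remains to arrange the other 8 letters (TCJJZEZU).
Those 8 letters have J appearing twice and Z appearing twice, giving (8)!/(2!·2!) = 10080.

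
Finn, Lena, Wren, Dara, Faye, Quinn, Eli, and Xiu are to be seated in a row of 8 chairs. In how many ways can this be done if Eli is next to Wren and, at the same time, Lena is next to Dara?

Treat {Eli,Wren} as one block (2 orders) and {Lena,Dara} as another (2 orders).
That leaves 6 units to arrange: 2 × 2 × 6! = 4 × 720 = 2880.

2880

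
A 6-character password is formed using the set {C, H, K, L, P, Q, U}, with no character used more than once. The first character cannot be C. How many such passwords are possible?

4320

The first character has 7−1 = 6 choices (anything except C).
The remaining 5 characters are filled from the other 6 symbols without repetition: 6 × 5 × 4 × 3 × 2 = 720.
Total: 6 × 720 = 4320.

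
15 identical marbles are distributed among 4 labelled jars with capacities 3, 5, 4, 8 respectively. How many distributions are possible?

51

By stars and bars, unrestricted non-negative solutions to x_1+…+x_4 = 15 number C(15+3,3) = 816.
Subtract solutions that violate a single cap (substitute x_i' = x_i − (cap_i+1)): x_1 ≥ 4 gives C(14,3) = 364; x_2 ≥ 6 gives C(12,3) = 220; x_3 ≥ 5 gives C(13,3) = 286; x_4 ≥ 9 gives C(9,3) = 84. Together 954.
Add back pairs where two caps are both exceeded: 56 + 84 + 10 + 35 + 1 + 4 = 190.
Subtract triples: 1 + 0 + 0 + 0 = 1.
By inclusion–exclusion the count is 816 − 954 + 190 − 1 = 51.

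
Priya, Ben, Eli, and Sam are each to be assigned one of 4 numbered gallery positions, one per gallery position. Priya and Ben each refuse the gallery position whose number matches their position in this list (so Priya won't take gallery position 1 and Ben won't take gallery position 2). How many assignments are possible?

Let Aᵢ (for i ∈ {1, 2}) be the placements that put person i in their forbidden gallery position. Any j of these fix j positions, leaving (4−j)! ways to fill the rest, and there are C(2,j) ways to pick which j.
By inclusion–exclusion, the number of valid placements is Σ_{j=0}^{2} (−1)^j C(2,j)·(4−j)!.
Computing: 24 − 12 + 2 = 14.

14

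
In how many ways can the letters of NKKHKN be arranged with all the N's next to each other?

20

Treat the 2 copies of N as a single block. The multiset to arrange is then {NN, H, K, K, K}, 5 items in all.
That gives (5)!/(3!) = 20 arrangements.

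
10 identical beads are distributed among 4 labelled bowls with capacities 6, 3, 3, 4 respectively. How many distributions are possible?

60

By stars and bars, unrestricted non-negative solutions to x_1+…+x_4 = 10 number C(10+3,3) = 286.
Subtract solutions that violate a single cap (substitute x_i' = x_i − (cap_i+1)): x_1 ≥ 7 gives C(6,3) = 20; x_2 ≥ 4 gives C(9,3) = 84; x_3 ≥ 4 gives C(9,3) = 84; x_4 ≥ 5 gives C(8,3) = 56. Together 244.
Add back pairs where two caps are both exceeded: 0 + 0 + 0 + 10 + 4 + 4 = 18.
By inclusion–exclusion the count is 286 − 244 + 18 = 60.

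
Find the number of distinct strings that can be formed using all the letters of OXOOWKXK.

1680

The 8 letters of OXOOWKXK have repeats: K appearing twice, O appearing 3 times, and X appearing twice.
So there are 8! / (3!·2!·2!) = 1680 distinguishable arrangements.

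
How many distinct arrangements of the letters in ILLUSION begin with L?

With the first slot taken by L, it remains to arrange the other 7 letters (ILUSION).
Those 7 letters have I appearing twice, giving (7)!/(2!) = 2520.

2520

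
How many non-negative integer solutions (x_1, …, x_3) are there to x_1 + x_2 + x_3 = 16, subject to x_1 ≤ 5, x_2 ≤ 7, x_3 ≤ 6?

6

By stars and bars, unrestricted non-negative solutions to x_1+…+x_3 = 16 number C(16+2,2) = 153.
Subtract solutions that violate a single cap (substitute x_i' = x_i − (cap_i+1)): x_1 ≥ 6 gives C(12,2) = 66; x_2 ≥ 8 gives C(10,2) = 45; x_3 ≥ 7 gives C(11,2) = 55. Together 166.
Add back pairs where two caps are both exceeded: 6 + 10 + 3 = 19.
By inclusion–exclusion the count is 153 − 166 + 19 = 6.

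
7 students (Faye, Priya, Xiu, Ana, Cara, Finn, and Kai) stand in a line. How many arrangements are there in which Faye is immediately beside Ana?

Place the 5 others and the Faye-Ana pair as 6 objects in a line; the pair has 2 internal arrangements.
That gives 2 × 6! = 2 × 720 = 1440.

1440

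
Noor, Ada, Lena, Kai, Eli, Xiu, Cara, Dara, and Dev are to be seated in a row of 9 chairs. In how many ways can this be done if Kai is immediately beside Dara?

80640

Place the 7 others and the Kai-Dara pair as 8 objects in a line; the pair has 2 internal arrangements.
So the count is 2·(8)! = 80640.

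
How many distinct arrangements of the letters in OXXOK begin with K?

Fix K in the first position and arrange the remaining 4 letters.
Those 4 letters have O appearing twice and X appearing twice, giving (4)!/(2!·2!) = 6.

6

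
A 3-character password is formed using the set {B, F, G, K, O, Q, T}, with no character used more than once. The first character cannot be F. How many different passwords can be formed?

180

The first character has 7−1 = 6 choices (anything except F).
The remaining 2 characters are filled from the other 6 symbols without repetition: 6 × 5 = 30.
Total: 6 × 30 = 180.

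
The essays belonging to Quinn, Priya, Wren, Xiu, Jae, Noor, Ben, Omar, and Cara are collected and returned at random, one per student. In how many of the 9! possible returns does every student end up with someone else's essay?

Let Aᵢ be the assignments in which student i gets their own essay. We want the size of the complement of A₁∪…∪A_9.
By inclusion–exclusion this is Σ_{j=0}^{9} (−1)^j C(9,j)·(9−j)!.
Computing: 362880 − 362880 + 181440 − 60480 + 15120 − 3024 + 504 − 72 + 9 − 1 = 133496.

133496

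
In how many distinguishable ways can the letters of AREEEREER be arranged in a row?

504

AREEEREER has 9 letters with E appearing 5 times and R appearing 3 times.
Dividing 9! = 362880 by 5!·3! = 720 for the repeated letters gives 504.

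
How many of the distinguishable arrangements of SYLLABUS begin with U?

1260

With the first slot taken by U, it remains to arrange the other 7 letters (SYLLABS).
Those 7 letters have L appearing twice and S appearing twice, giving (7)!/(2!·2!) = 1260.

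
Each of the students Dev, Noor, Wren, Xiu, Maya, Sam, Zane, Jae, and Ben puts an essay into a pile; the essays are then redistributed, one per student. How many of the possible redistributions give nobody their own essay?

This is the derangement count D_9: permutations of 9 items with no fixed point.
By inclusion–exclusion this is Σ_{j=0}^{9} (−1)^j C(9,j)·(9−j)!.
Computing: 362880 − 362880 + 181440 − 60480 + 15120 − 3024 + 504 − 72 + 9 − 1 = 133496.

133496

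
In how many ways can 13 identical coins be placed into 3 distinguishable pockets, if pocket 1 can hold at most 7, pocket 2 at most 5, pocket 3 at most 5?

15

Ignoring the caps, the number of non-negative solutions to x_1+…+x_3 = 13 is C(15,2) = 105.
Subtract solutions that violate a single cap (substitute x_i' = x_i − (cap_i+1)): x_1 ≥ 8 gives C(7,2) = 21; x_2 ≥ 6 gives C(9,2) = 36; x_3 ≥ 6 gives C(9,2) = 36. Together 93.
Add back pairs where two caps are both exceeded: 0 + 0 + 3 = 3.
By inclusion–exclusion the count is 105 − 93 + 3 = 15.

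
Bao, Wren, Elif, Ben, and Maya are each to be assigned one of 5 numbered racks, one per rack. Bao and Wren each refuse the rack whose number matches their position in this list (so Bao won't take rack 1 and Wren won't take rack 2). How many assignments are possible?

78

Let Aᵢ (for i ∈ {1, 2}) be the placements that put person i in their forbidden rack. Any j of these fix j positions, leaving (5−j)! ways to fill the rest, and there are C(2,j) ways to pick which j.
By inclusion–exclusion, the number of valid placements is Σ_{j=0}^{2} (−1)^j C(2,j)·(5−j)!.
Computing: 120 − 48 + 6 = 78.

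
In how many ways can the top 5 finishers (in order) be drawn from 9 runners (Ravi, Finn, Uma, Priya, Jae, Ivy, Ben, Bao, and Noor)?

15120

This is an ordered selection of 5 from 9: P(9,5).
That gives 9 × 8 × 7 × 6 × 5 = 15120.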